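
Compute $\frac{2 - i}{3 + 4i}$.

Multiply numerator and denominator by conjugate (3 - 4i):
= (2 - i)(3 - 4i) / (3^2 + 4^2)
= (2 - 11i) / 25
= 2/25 - (11/25)i


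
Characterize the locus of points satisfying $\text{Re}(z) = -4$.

Re(z) = x where z = x + yi; the equation x = -4 is satisfied by all points with that x-coordinate
Locus: Vertical line x = -4


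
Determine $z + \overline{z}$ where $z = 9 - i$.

z + conjugate(z) = (a + bi) + (a - bi) = 2a
= 2 * 9 = 18


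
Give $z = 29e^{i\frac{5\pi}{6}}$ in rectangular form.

a = r cos θ = 29 * -sqrt(3)/2 = -29*sqrt(3)/2
b = r sin θ = 29 * 1/2 = 29/2
z = -29*sqrt(3)/2 + (29/2)i


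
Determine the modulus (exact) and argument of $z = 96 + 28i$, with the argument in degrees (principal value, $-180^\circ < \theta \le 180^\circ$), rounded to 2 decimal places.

|z| = sqrt(96^2 + 28^2) = 100
arg(z) = arctan(b/a) = arctan(28/96) (quadrant-adjusted) = 16.26°


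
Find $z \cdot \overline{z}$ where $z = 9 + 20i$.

z * conjugate(z) = |z|^2 = a^2 + b^2
= 9^2 + 20^2 = 481


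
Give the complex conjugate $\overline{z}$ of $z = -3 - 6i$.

If z = a + bi, then conjugate(z) = a - bi
conjugate(-3 - 6i) = -3 + 6i


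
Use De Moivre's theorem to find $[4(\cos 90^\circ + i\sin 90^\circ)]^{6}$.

By De Moivre: z^n = r^n(cos(nθ) + i sin(nθ))
= 4^6(cos(6*90°) + i sin(6*90°))
= 4096(cos 180° + i sin 180°)
= -4096


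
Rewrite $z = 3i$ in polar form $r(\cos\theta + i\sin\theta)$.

r = |z| = sqrt(a^2 + b^2) = sqrt((0)^2 + (3)^2) = sqrt(0 + 9) = sqrt(9) = 3
a = 0 and b > 0, so z lies on the positive imaginary axis: θ = 90°
z = 3(cos 90° + i sin 90°)


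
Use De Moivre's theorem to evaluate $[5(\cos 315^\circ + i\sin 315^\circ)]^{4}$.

By De Moivre: z^n = r^n(cos(nθ) + i sin(nθ))
= 5^4(cos(4*315°) + i sin(4*315°))
= 625(cos 180° + i sin 180°)
= -625


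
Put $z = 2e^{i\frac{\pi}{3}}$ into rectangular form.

a = r cos θ = 2 * 1/2 = 1
b = r sin θ = 2 * sqrt(3)/2 = sqrt(3)
z = 1 + sqrt(3)i


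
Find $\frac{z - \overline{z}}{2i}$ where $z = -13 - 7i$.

z - conjugate(z) = 2bi
(z - conjugate(z))/(2i) = 2bi/(2i) = b = -7


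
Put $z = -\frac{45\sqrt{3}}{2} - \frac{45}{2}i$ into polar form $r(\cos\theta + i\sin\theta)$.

r = |z| = sqrt(a^2 + b^2) = sqrt((-45*sqrt(3)/2)^2 + (-45/2)^2) = sqrt(6075/4 + 2025/4) = sqrt(2025) = 45
θ = arctan(b/a) = arctan(-22.5/-38.9711) (quadrant-adjusted) = 210°
z = 45(cos 210° + i sin 210°)


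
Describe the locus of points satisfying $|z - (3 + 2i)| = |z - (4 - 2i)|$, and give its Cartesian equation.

|z - z1| = |z - z2| means z is equidistant from z1 and z2,
i.e. the perpendicular bisector of the segment from (3, 2) to (4, -2) (midpoint (7/2, 0)).
With z = x + yi, square both sides:
(x - 3)^2 + (y - 2)^2 = (x - 4)^2 + (y - (-2))^2
The x^2 and y^2 terms cancel: 2x + (-8)y = 20 - 13 = 7
Simplify: 2x - 8y = 7
Locus: Perpendicular bisector of the segment from (3, 2) to (4, -2): the line 2x - 8y = 7


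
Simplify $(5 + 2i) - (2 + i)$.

(5 - 2) + (2 - 1)i = 3 + i


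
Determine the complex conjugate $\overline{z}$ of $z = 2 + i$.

If z = a + bi, then conjugate(z) = a - bi
conjugate(2 + i) = 2 - i


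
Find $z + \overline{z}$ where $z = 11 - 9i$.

z + conjugate(z) = (a + bi) + (a - bi) = 2a
= 2 * 11 = 22


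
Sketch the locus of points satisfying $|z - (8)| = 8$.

|z - z0| = r describes a circle centered at z0 with radius r
Here z0 = 8 and r = 8
Locus: Circle centered at (8, 0) with radius 8


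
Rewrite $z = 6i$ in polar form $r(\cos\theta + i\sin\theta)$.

r = |z| = sqrt(a^2 + b^2) = sqrt((0)^2 + (6)^2) = sqrt(0 + 36) = sqrt(36) = 6
a = 0 and b > 0, so z lies on the positive imaginary axis: θ = 90°
z = 6(cos 90° + i sin 90°)


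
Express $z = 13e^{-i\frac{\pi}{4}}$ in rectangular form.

a = r cos θ = 13 * sqrt(2)/2 = 13*sqrt(2)/2
b = r sin θ = 13 * -sqrt(2)/2 = -13*sqrt(2)/2
z = 13*sqrt(2)/2 - (13*sqrt(2)/2)i


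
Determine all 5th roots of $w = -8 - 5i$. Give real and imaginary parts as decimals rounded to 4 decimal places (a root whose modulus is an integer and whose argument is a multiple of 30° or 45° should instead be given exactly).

|w| = sqrt(89) ≈ 9.433981, arg(w) ≈ 212.005383°
Root modulus = sqrt(89)^(1/5) ≈ 1.566531
Root arguments: θ_k = (arg(w) + 360°k)/5 for k = 0, 1, ..., 4
Compute each root as (root modulus)(cos θ_k + i sin θ_k) using full-precision intermediates, then round to 4 decimal places.
Roots: 1.1568 + 1.0563i, -0.6472 + 1.4266i, -1.5568 - 0.1746i, -0.3150 - 1.5345i, 1.3621 - 0.7737i


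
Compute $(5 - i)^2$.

(a + bi)^2 = a^2 - b^2 + 2abi
= 5^2 - (-1)^2 + 2*5*(-1)i
= 24 - 10i


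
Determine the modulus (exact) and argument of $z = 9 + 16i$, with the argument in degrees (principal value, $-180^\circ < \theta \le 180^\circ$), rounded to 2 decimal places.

|z| = sqrt(9^2 + 16^2) = sqrt(337)
arg(z) = arctan(b/a) = arctan(16/9) (quadrant-adjusted) = 60.64°


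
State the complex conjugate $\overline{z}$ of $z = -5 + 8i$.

If z = a + bi, then conjugate(z) = a - bi
conjugate(-5 + 8i) = -5 - 8i


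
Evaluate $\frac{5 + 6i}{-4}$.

Divisor is real, so divide each part by -4:
= -5/4 - (3/2)i


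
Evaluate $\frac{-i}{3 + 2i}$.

Multiply numerator and denominator by conjugate (3 - 2i):
= (-i)(3 - 2i) / (3^2 + 2^2)
= (-2 - 3i) / 13
= -2/13 - (3/13)i


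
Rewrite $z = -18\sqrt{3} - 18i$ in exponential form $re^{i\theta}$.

r = |z| = sqrt((-18*sqrt(3))^2 + (-18)^2) = sqrt(972 + 324) = sqrt(1296) = 36
θ = arctan(b/a) = arctan(-18/-31.1769) (quadrant-adjusted) = 210° = 7π/6
z = 36e^(i*7π/6)


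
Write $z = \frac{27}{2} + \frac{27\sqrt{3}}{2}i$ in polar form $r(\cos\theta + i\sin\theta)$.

r = |z| = sqrt(a^2 + b^2) = sqrt((27/2)^2 + (27*sqrt(3)/2)^2) = sqrt(729/4 + 2187/4) = sqrt(729) = 27
θ = arctan(b/a) = arctan(23.3827/13.5) (quadrant-adjusted) = 60°
z = 27(cos 60° + i sin 60°)


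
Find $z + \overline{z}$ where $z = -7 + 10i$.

z + conjugate(z) = (a + bi) + (a - bi) = 2a
= 2 * (-7) = -14


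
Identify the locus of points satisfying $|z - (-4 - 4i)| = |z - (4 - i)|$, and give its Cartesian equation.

|z - z1| = |z - z2| means z is equidistant from z1 and z2,
i.e. the perpendicular bisector of the segment from (-4, -4) to (4, -1) (midpoint (0, -5/2)).
With z = x + yi, square both sides:
(x - (-4))^2 + (y - (-4))^2 = (x - 4)^2 + (y - (-1))^2
The x^2 and y^2 terms cancel: 16x + 6y = 17 - 32 = -15
Simplify: 16x + 6y = -15
Locus: Perpendicular bisector of the segment from (-4, -4) to (4, -1): the line 16x + 6y = -15


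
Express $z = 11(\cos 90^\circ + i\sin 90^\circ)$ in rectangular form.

a = r cos θ = 11 * 0 = 0
b = r sin θ = 11 * 1 = 11
z = 11i


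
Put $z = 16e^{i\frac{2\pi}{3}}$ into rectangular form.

a = r cos θ = 16 * -1/2 = -8
b = r sin θ = 16 * sqrt(3)/2 = 8*sqrt(3)
z = -8 + 8*sqrt(3)i


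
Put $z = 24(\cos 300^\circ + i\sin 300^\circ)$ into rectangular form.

a = r cos θ = 24 * 1/2 = 12
b = r sin θ = 24 * -sqrt(3)/2 = -12*sqrt(3)
z = 12 - 12*sqrt(3)i


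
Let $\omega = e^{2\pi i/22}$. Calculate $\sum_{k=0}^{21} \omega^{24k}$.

Let ζ = ω^24 = e^(2πi·24/22). Since 22 ∤ 24, ζ ≠ 1.
Sum = Σ_{k=0}^{21} ζ^k = (ζ^22 - 1)/(ζ - 1) = (ω^{24·22} - 1)/(ζ - 1) = (1 - 1)/(ζ - 1) = 0


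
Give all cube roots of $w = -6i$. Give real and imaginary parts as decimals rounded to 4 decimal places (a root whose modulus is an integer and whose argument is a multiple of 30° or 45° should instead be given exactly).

|w| = 6, arg(w) = 270°
Root modulus = 6^(1/3) ≈ 1.817121
Root arguments: θ_k = (270° + 360°k)/3 for k = 0, 1, ..., 2
Compute each root as (root modulus)(cos θ_k + i sin θ_k) using full-precision intermediates, then round to 4 decimal places.
Roots: 1.8171i, -1.5737 - 0.9086i, 1.5737 - 0.9086i


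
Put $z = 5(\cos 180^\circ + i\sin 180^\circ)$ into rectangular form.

a = r cos θ = 5 * -1 = -5
b = r sin θ = 5 * 0 = 0
z = -5


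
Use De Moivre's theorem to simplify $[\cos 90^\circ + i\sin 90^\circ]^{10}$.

By De Moivre: z^n = r^n(cos(nθ) + i sin(nθ))
= 1^10(cos(10*90°) + i sin(10*90°))
= 1(cos 180° + i sin 180°)
= -1


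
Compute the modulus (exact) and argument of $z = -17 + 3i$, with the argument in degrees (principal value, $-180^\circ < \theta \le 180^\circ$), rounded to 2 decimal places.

|z| = sqrt((-17)^2 + 3^2) = sqrt(298)
arg(z) = arctan(b/a) = arctan(3/-17) (quadrant-adjusted) = 169.99°


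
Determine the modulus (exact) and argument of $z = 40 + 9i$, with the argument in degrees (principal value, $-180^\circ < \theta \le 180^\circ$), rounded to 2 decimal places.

|z| = sqrt(40^2 + 9^2) = 41
arg(z) = arctan(b/a) = arctan(9/40) (quadrant-adjusted) = 12.68°


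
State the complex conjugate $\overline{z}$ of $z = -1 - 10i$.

If z = a + bi, then conjugate(z) = a - bi
conjugate(-1 - 10i) = -1 + 10i


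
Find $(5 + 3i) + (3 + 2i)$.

(5 + 3) + (3 + 2)i = 8 + 5i


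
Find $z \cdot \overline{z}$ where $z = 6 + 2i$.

z * conjugate(z) = |z|^2 = a^2 + b^2
= 6^2 + 2^2 = 40


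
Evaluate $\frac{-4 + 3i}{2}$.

Divisor is real, so divide each part by 2:
= -2 + (3/2)i


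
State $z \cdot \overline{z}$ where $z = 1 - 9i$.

z * conjugate(z) = |z|^2 = a^2 + b^2
= 1^2 + (-9)^2 = 82


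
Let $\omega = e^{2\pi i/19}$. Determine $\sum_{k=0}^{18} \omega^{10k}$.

Let ζ = ω^10 = e^(2πi·10/19). Since 19 ∤ 10, ζ ≠ 1.
Sum = Σ_{k=0}^{18} ζ^k = (ζ^19 - 1)/(ζ - 1) = (ω^{10·19} - 1)/(ζ - 1) = (1 - 1)/(ζ - 1) = 0


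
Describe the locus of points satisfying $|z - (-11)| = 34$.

|z - z0| = r describes a circle centered at z0 with radius r
Here z0 = -11 and r = 34
Locus: Circle centered at (-11, 0) with radius 34


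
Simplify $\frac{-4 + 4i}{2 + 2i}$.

Multiply numerator and denominator by conjugate (2 - 2i):
= (-4 + 4i)(2 - 2i) / (2^2 + 2^2)
= (16i) / 8
= 2i


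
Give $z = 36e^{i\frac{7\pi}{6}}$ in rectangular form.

a = r cos θ = 36 * -sqrt(3)/2 = -18*sqrt(3)
b = r sin θ = 36 * -1/2 = -18
z = -18*sqrt(3) - 18i


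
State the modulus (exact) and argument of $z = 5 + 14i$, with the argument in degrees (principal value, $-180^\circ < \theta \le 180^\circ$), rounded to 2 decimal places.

|z| = sqrt(5^2 + 14^2) = sqrt(221)
arg(z) = arctan(b/a) = arctan(14/5) (quadrant-adjusted) = 70.35°


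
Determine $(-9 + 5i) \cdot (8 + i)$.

(a1*a2 - b1*b2) + (a1*b2 + b1*a2)i
= (-72 - 5) + (-9 + 40)i
= -77 + 31i


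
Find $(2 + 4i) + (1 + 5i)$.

(2 + 1) + (4 + 5)i = 3 + 9i


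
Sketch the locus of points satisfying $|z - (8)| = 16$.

|z - z0| = r describes a circle centered at z0 with radius r
Here z0 = 8 and r = 16
Locus: Circle centered at (8, 0) with radius 16


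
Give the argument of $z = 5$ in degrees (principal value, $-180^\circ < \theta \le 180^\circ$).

b = 0 and a > 0, so z lies on the positive real axis: θ = 0°


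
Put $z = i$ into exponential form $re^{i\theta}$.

r = |z| = sqrt((0)^2 + (1)^2) = sqrt(0 + 1) = sqrt(1) = 1
a = 0 and b > 0, so z lies on the positive imaginary axis: θ = 90° = π/2
z = 1e^(i*π/2)


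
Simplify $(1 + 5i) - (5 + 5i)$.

(1 - 5) + (5 - 5)i = -4


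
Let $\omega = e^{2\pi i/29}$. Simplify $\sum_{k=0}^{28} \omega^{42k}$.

Let ζ = ω^42 = e^(2πi·42/29). Since 29 ∤ 42, ζ ≠ 1.
Sum = Σ_{k=0}^{28} ζ^k = (ζ^29 - 1)/(ζ - 1) = (ω^{42·29} - 1)/(ζ - 1) = (1 - 1)/(ζ - 1) = 0


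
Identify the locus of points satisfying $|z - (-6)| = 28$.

|z - z0| = r describes a circle centered at z0 with radius r
Here z0 = -6 and r = 28
Locus: Circle centered at (-6, 0) with radius 28


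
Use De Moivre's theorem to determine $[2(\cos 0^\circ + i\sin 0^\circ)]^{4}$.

By De Moivre: z^n = r^n(cos(nθ) + i sin(nθ))
= 2^4(cos(4*0°) + i sin(4*0°))
= 16(cos 0° + i sin 0°)
= 16


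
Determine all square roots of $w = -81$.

|w| = 81, arg(w) = 180°
Root modulus = 81^(1/2) = 9
Root arguments: θ_k = (180° + 360°k)/2 for k = 0, 1, ..., 1
Roots: 9i, -9i


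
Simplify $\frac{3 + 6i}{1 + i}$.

Multiply numerator and denominator by conjugate (1 - i):
= (3 + 6i)(1 - i) / (1^2 + 1^2)
= (9 + 3i) / 2
= 9/2 + (3/2)i


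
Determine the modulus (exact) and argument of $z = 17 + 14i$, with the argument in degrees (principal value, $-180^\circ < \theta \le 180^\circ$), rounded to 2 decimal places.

|z| = sqrt(17^2 + 14^2) = sqrt(485)
arg(z) = arctan(b/a) = arctan(14/17) (quadrant-adjusted) = 39.47°


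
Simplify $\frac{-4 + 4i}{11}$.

Divisor is real, so divide each part by 11:
= -4/11 + (4/11)i


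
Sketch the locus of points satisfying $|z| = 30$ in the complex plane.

|z| = 30 means sqrt(x^2 + y^2) = 30
This is a circle of radius 30 centered at the origin


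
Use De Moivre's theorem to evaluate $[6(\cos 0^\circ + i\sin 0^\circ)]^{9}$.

By De Moivre: z^n = r^n(cos(nθ) + i sin(nθ))
= 6^9(cos(9*0°) + i sin(9*0°))
= 10077696(cos 0° + i sin 0°)
= 10077696


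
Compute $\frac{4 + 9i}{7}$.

Divisor is real, so divide each part by 7:
= 4/7 + (9/7)i


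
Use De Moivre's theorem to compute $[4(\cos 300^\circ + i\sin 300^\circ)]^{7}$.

By De Moivre: z^n = r^n(cos(nθ) + i sin(nθ))
= 4^7(cos(7*300°) + i sin(7*300°))
= 16384(cos 300° + i sin 300°)
= 8192 - 8192*sqrt(3)i


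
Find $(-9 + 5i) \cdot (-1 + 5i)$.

(a1*a2 - b1*b2) + (a1*b2 + b1*a2)i
= (9 - 25) + (-45 + (-5))i
= -16 - 50i


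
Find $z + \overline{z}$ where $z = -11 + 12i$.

z + conjugate(z) = (a + bi) + (a - bi) = 2a
= 2 * (-11) = -22


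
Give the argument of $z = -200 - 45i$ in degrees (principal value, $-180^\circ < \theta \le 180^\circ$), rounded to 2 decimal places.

θ = arctan(b/a) = arctan(-45/-200) (quadrant-adjusted) = -167.32°


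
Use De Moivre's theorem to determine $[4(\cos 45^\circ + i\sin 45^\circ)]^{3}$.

By De Moivre: z^n = r^n(cos(nθ) + i sin(nθ))
= 4^3(cos(3*45°) + i sin(3*45°))
= 64(cos 135° + i sin 135°)
= -32*sqrt(2) + 32*sqrt(2)i


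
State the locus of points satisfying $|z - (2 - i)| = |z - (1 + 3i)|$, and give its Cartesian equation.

|z - z1| = |z - z2| means z is equidistant from z1 and z2,
i.e. the perpendicular bisector of the segment from (2, -1) to (1, 3) (midpoint (3/2, 1)).
With z = x + yi, square both sides:
(x - 2)^2 + (y - (-1))^2 = (x - 1)^2 + (y - 3)^2
The x^2 and y^2 terms cancel: -2x + 8y = 10 - 5 = 5
Simplify: 2x - 8y = -5
Locus: Perpendicular bisector of the segment from (2, -1) to (1, 3): the line 2x - 8y = -5


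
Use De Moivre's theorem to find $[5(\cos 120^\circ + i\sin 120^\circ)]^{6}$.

By De Moivre: z^n = r^n(cos(nθ) + i sin(nθ))
= 5^6(cos(6*120°) + i sin(6*120°))
= 15625(cos 0° + i sin 0°)
= 15625


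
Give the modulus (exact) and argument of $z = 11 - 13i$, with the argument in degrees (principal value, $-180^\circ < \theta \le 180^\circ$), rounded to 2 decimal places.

|z| = sqrt(11^2 + (-13)^2) = sqrt(290)
arg(z) = arctan(b/a) = arctan(-13/11) (quadrant-adjusted) = -49.76°


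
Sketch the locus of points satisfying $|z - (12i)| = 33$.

|z - z0| = r describes a circle centered at z0 with radius r
Here z0 = 12i and r = 33
Locus: Circle centered at (0, 12) with radius 33


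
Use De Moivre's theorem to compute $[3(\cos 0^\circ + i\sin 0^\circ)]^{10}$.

By De Moivre: z^n = r^n(cos(nθ) + i sin(nθ))
= 3^10(cos(10*0°) + i sin(10*0°))
= 59049(cos 0° + i sin 0°)
= 59049


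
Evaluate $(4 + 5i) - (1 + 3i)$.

(4 - 1) + (5 - 3)i = 3 + 2i


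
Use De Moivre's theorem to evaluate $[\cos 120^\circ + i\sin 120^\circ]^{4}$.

By De Moivre: z^n = r^n(cos(nθ) + i sin(nθ))
= 1^4(cos(4*120°) + i sin(4*120°))
= 1(cos 120° + i sin 120°)
= -1/2 + (sqrt(3)/2)i


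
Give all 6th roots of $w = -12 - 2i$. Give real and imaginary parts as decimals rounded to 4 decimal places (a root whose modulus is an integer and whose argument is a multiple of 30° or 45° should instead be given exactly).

|w| = sqrt(148) ≈ 12.165525, arg(w) ≈ 189.462322°
Root modulus = sqrt(148)^(1/6) ≈ 1.516544
Root arguments: θ_k = (arg(w) + 360°k)/6 for k = 0, 1, ..., 5
Compute each root as (root modulus)(cos θ_k + i sin θ_k) using full-precision intermediates, then round to 4 decimal places.
Roots: 1.2920 + 0.7941i, -0.0417 + 1.5160i, -1.3337 + 0.7218i, -1.2920 - 0.7941i, 0.0417 - 1.5160i, 1.3337 - 0.7218i


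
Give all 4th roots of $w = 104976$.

|w| = 104976, arg(w) = 0°
Root modulus = 104976^(1/4) = 18
Root arguments: θ_k = (0° + 360°k)/4 for k = 0, 1, ..., 3
Roots: 18, 18i, -18, -18i


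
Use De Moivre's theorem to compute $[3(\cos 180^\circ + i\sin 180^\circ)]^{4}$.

By De Moivre: z^n = r^n(cos(nθ) + i sin(nθ))
= 3^4(cos(4*180°) + i sin(4*180°))
= 81(cos 0° + i sin 0°)
= 81


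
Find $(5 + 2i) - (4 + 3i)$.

(5 - 4) + (2 - 3)i = 1 - i


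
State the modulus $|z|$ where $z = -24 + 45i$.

|z| = sqrt(a^2 + b^2) = sqrt((-24)^2 + 45^2) = sqrt(2601) = 51


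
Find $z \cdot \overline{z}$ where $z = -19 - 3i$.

z * conjugate(z) = |z|^2 = a^2 + b^2
= (-19)^2 + (-3)^2 = 370


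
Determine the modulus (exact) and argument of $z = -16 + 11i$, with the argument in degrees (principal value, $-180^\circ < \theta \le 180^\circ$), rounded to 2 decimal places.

|z| = sqrt((-16)^2 + 11^2) = sqrt(377)
arg(z) = arctan(b/a) = arctan(11/-16) (quadrant-adjusted) = 145.49°


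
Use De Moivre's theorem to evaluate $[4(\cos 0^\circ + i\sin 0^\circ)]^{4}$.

By De Moivre: z^n = r^n(cos(nθ) + i sin(nθ))
= 4^4(cos(4*0°) + i sin(4*0°))
= 256(cos 0° + i sin 0°)
= 256


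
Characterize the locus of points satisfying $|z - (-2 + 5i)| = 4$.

|z - z0| = r describes a circle centered at z0 with radius r
Here z0 = -2 + 5i and r = 4
Locus: Circle centered at (-2, 5) with radius 4


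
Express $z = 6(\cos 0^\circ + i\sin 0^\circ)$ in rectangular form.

a = r cos θ = 6 * 1 = 6
b = r sin θ = 6 * 0 = 0
z = 6


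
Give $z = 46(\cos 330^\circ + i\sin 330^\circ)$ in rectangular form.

a = r cos θ = 46 * sqrt(3)/2 = 23*sqrt(3)
b = r sin θ = 46 * -1/2 = -23
z = 23*sqrt(3) - 23i


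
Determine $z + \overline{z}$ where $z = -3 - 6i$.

z + conjugate(z) = (a + bi) + (a - bi) = 2a
= 2 * (-3) = -6


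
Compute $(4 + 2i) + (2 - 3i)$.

(4 + 2) + (2 + (-3))i = 6 - i


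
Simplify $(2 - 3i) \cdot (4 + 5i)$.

(a1*a2 - b1*b2) + (a1*b2 + b1*a2)i
= (8 - (-15)) + (10 + (-12))i
= 23 - 2i


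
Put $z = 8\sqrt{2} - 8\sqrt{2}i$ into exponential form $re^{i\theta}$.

r = |z| = sqrt((8*sqrt(2))^2 + (-8*sqrt(2))^2) = sqrt(128 + 128) = sqrt(256) = 16
θ = arctan(b/a) = arctan(-11.3137/11.3137) (quadrant-adjusted) = -45° = -π/4
z = 16e^(-i*π/4)


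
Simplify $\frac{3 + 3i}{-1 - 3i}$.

Multiply numerator and denominator by conjugate (-1 + 3i):
= (3 + 3i)(-1 + 3i) / ((-1)^2 + (-3)^2)
= (-12 + 6i) / 10
Divide through by 2: (-6 + 3i) / 5
= -6/5 + (3/5)i


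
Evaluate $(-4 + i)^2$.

(a + bi)^2 = a^2 - b^2 + 2abi
= (-4)^2 - 1^2 + 2*(-4)*1i
= 15 - 8i


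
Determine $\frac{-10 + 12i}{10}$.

Divisor is real, so divide each part by 10:
= -1 + (6/5)i


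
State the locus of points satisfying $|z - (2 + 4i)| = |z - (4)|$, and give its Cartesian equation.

|z - z1| = |z - z2| means z is equidistant from z1 and z2,
i.e. the perpendicular bisector of the segment from (2, 4) to (4, 0) (midpoint (3, 2)).
With z = x + yi, square both sides:
(x - 2)^2 + (y - 4)^2 = (x - 4)^2 + (y - 0)^2
The x^2 and y^2 terms cancel: 4x + (-8)y = 16 - 20 = -4
Simplify: x - 2y = -1
Locus: Perpendicular bisector of the segment from (2, 4) to (4, 0): the line x - 2y = -1


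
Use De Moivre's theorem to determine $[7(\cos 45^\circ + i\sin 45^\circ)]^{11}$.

By De Moivre: z^n = r^n(cos(nθ) + i sin(nθ))
= 7^11(cos(11*45°) + i sin(11*45°))
= 1977326743(cos 135° + i sin 135°)
= -1977326743*sqrt(2)/2 + (1977326743*sqrt(2)/2)i


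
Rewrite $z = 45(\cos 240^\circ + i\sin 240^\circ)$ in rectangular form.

a = r cos θ = 45 * -1/2 = -45/2
b = r sin θ = 45 * -sqrt(3)/2 = -45*sqrt(3)/2
z = -45/2 - (45*sqrt(3)/2)i


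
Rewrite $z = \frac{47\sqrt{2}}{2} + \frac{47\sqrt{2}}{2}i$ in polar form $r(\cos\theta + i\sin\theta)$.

r = |z| = sqrt(a^2 + b^2) = sqrt((47*sqrt(2)/2)^2 + (47*sqrt(2)/2)^2) = sqrt(2209/2 + 2209/2) = sqrt(2209) = 47
θ = arctan(b/a) = arctan(33.234/33.234) (quadrant-adjusted) = 45°
z = 47(cos 45° + i sin 45°)


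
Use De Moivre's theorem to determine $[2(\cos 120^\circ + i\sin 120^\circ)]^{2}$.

By De Moivre: z^n = r^n(cos(nθ) + i sin(nθ))
= 2^2(cos(2*120°) + i sin(2*120°))
= 4(cos 240° + i sin 240°)
= -2 - 2*sqrt(3)i


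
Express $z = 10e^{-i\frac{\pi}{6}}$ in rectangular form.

a = r cos θ = 10 * sqrt(3)/2 = 5*sqrt(3)
b = r sin θ = 10 * -1/2 = -5
z = 5*sqrt(3) - 5i


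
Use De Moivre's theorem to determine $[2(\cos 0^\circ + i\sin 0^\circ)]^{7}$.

By De Moivre: z^n = r^n(cos(nθ) + i sin(nθ))
= 2^7(cos(7*0°) + i sin(7*0°))
= 128(cos 0° + i sin 0°)
= 128


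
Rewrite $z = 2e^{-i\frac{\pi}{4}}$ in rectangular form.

a = r cos θ = 2 * sqrt(2)/2 = sqrt(2)
b = r sin θ = 2 * -sqrt(2)/2 = -sqrt(2)
z = sqrt(2) - sqrt(2)i


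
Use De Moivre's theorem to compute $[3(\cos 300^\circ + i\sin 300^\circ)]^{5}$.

By De Moivre: z^n = r^n(cos(nθ) + i sin(nθ))
= 3^5(cos(5*300°) + i sin(5*300°))
= 243(cos 60° + i sin 60°)
= 243/2 + (243*sqrt(3)/2)i


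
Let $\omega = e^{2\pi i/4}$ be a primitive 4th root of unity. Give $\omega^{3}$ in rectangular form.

ω^3 = e^(2πi·3/4) = e^(i·3π/2)
= cos(3π/2) + i sin(3π/2)
= -i


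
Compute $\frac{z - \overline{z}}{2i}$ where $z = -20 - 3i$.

z - conjugate(z) = 2bi
(z - conjugate(z))/(2i) = 2bi/(2i) = b = -3


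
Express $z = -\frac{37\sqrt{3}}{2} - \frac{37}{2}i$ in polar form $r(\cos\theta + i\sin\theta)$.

r = |z| = sqrt(a^2 + b^2) = sqrt((-37*sqrt(3)/2)^2 + (-37/2)^2) = sqrt(4107/4 + 1369/4) = sqrt(1369) = 37
θ = arctan(b/a) = arctan(-18.5/-32.0429) (quadrant-adjusted) = 210°
z = 37(cos 210° + i sin 210°)


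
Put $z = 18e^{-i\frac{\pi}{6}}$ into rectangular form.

a = r cos θ = 18 * sqrt(3)/2 = 9*sqrt(3)
b = r sin θ = 18 * -1/2 = -9
z = 9*sqrt(3) - 9i


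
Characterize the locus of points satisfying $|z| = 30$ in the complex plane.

|z| = 30 means sqrt(x^2 + y^2) = 30
This is a circle of radius 30 centered at the origin


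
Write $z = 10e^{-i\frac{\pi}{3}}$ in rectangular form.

a = r cos θ = 10 * 1/2 = 5
b = r sin θ = 10 * -sqrt(3)/2 = -5*sqrt(3)
z = 5 - 5*sqrt(3)i


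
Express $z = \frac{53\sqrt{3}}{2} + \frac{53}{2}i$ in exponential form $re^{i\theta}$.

r = |z| = sqrt((53*sqrt(3)/2)^2 + (53/2)^2) = sqrt(8427/4 + 2809/4) = sqrt(2809) = 53
θ = arctan(b/a) = arctan(26.5/45.8993) (quadrant-adjusted) = 30° = π/6
z = 53e^(i*π/6)


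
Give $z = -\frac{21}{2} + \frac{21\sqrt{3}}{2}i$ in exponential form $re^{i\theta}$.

r = |z| = sqrt((-21/2)^2 + (21*sqrt(3)/2)^2) = sqrt(441/4 + 1323/4) = sqrt(441) = 21
θ = arctan(b/a) = arctan(18.1865/-10.5) (quadrant-adjusted) = 120° = 2π/3
z = 21e^(i*2π/3)


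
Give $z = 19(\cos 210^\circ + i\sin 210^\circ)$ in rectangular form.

a = r cos θ = 19 * -sqrt(3)/2 = -19*sqrt(3)/2
b = r sin θ = 19 * -1/2 = -19/2
z = -19*sqrt(3)/2 - (19/2)i


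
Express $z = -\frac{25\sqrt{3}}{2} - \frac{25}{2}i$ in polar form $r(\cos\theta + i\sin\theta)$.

r = |z| = sqrt(a^2 + b^2) = sqrt((-25*sqrt(3)/2)^2 + (-25/2)^2) = sqrt(1875/4 + 625/4) = sqrt(625) = 25
θ = arctan(b/a) = arctan(-12.5/-21.6506) (quadrant-adjusted) = 210°
z = 25(cos 210° + i sin 210°)


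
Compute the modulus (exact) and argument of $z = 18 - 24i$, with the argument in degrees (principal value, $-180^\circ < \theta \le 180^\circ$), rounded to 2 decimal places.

|z| = sqrt(18^2 + (-24)^2) = 30
arg(z) = arctan(b/a) = arctan(-24/18) (quadrant-adjusted) = -53.13°


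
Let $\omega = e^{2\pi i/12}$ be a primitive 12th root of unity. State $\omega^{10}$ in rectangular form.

ω^10 = e^(2πi·10/12) = e^(i·5π/3)
= cos(5π/3) + i sin(5π/3)
= 1/2 - (sqrt(3)/2)i


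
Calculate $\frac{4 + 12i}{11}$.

Divisor is real, so divide each part by 11:
= 4/11 + (12/11)i


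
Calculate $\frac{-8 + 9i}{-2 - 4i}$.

Multiply numerator and denominator by conjugate (-2 + 4i):
= (-8 + 9i)(-2 + 4i) / ((-2)^2 + (-4)^2)
= (-20 - 50i) / 20
Divide through by 10: (-2 - 5i) / 2
= -1 - (5/2)i


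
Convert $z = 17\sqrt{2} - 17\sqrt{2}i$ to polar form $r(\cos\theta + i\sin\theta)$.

r = |z| = sqrt(a^2 + b^2) = sqrt((17*sqrt(2))^2 + (-17*sqrt(2))^2) = sqrt(578 + 578) = sqrt(1156) = 34
θ = arctan(b/a) = arctan(-24.0416/24.0416) (quadrant-adjusted) = 315°
z = 34(cos 315° + i sin 315°)


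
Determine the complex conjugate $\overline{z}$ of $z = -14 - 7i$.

If z = a + bi, then conjugate(z) = a - bi
conjugate(-14 - 7i) = -14 + 7i


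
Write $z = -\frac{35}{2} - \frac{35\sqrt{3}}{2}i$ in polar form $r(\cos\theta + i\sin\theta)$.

r = |z| = sqrt(a^2 + b^2) = sqrt((-35/2)^2 + (-35*sqrt(3)/2)^2) = sqrt(1225/4 + 3675/4) = sqrt(1225) = 35
θ = arctan(b/a) = arctan(-30.3109/-17.5) (quadrant-adjusted) = 240°
z = 35(cos 240° + i sin 240°)


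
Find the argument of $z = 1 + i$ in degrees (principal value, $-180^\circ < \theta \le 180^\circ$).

θ = arctan(b/a) = arctan(1/1) (quadrant-adjusted) = 45°


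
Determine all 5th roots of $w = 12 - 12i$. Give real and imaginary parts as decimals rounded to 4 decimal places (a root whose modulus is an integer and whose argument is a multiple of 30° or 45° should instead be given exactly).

|w| = sqrt(288) ≈ 16.970563, arg(w) = 315°
Root modulus = sqrt(288)^(1/5) ≈ 1.761730
Root arguments: θ_k = (315° + 360°k)/5 for k = 0, 1, ..., 4
Compute each root as (root modulus)(cos θ_k + i sin θ_k) using full-precision intermediates, then round to 4 decimal places.
Roots: 0.7998 + 1.5697i, -1.2457 + 1.2457i, -1.5697 - 0.7998i, 0.2756 - 1.7400i, 1.7400 - 0.2756i


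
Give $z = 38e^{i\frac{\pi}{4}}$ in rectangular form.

a = r cos θ = 38 * sqrt(2)/2 = 19*sqrt(2)
b = r sin θ = 38 * sqrt(2)/2 = 19*sqrt(2)
z = 19*sqrt(2) + 19*sqrt(2)i


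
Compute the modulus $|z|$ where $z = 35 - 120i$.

|z| = sqrt(a^2 + b^2) = sqrt(35^2 + (-120)^2) = sqrt(15625) = 125


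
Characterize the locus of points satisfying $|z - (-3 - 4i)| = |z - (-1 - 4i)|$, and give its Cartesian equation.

|z - z1| = |z - z2| means z is equidistant from z1 and z2,
i.e. the perpendicular bisector of the segment from (-3, -4) to (-1, -4) (midpoint (-2, -4)).
With z = x + yi, square both sides:
(x - (-3))^2 + (y - (-4))^2 = (x - (-1))^2 + (y - (-4))^2
The x^2 and y^2 terms cancel: 4x + 0y = 17 - 25 = -8
Simplify: x = -2
Locus: Perpendicular bisector of the segment from (-3, -4) to (-1, -4): the line x = -2


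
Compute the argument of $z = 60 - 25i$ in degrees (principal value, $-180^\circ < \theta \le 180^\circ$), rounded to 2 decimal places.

θ = arctan(b/a) = arctan(-25/60) (quadrant-adjusted) = -22.62°


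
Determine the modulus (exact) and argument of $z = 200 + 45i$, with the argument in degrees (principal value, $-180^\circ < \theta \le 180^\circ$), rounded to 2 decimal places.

|z| = sqrt(200^2 + 45^2) = 205
arg(z) = arctan(b/a) = arctan(45/200) (quadrant-adjusted) = 12.68°


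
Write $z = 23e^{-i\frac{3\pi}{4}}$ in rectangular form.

a = r cos θ = 23 * -sqrt(2)/2 = -23*sqrt(2)/2
b = r sin θ = 23 * -sqrt(2)/2 = -23*sqrt(2)/2
z = -23*sqrt(2)/2 - (23*sqrt(2)/2)i


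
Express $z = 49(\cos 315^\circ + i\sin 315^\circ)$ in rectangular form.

a = r cos θ = 49 * sqrt(2)/2 = 49*sqrt(2)/2
b = r sin θ = 49 * -sqrt(2)/2 = -49*sqrt(2)/2
z = 49*sqrt(2)/2 - (49*sqrt(2)/2)i


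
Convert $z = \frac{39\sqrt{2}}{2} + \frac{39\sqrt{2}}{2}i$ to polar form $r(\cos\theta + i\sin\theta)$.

r = |z| = sqrt(a^2 + b^2) = sqrt((39*sqrt(2)/2)^2 + (39*sqrt(2)/2)^2) = sqrt(1521/2 + 1521/2) = sqrt(1521) = 39
θ = arctan(b/a) = arctan(27.5772/27.5772) (quadrant-adjusted) = 45°
z = 39(cos 45° + i sin 45°)


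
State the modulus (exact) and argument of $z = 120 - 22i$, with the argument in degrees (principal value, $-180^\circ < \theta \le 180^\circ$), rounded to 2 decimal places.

|z| = sqrt(120^2 + (-22)^2) = 122
arg(z) = arctan(b/a) = arctan(-22/120) (quadrant-adjusted) = -10.39°


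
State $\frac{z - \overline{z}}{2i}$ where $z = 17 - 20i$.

z - conjugate(z) = 2bi
(z - conjugate(z))/(2i) = 2bi/(2i) = b = -20


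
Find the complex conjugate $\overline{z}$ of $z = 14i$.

If z = a + bi, then conjugate(z) = a - bi
conjugate(14i) = -14i


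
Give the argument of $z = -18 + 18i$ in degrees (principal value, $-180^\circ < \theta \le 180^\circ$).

θ = arctan(b/a) = arctan(18/-18) (quadrant-adjusted) = 135°


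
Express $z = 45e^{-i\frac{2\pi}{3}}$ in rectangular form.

a = r cos θ = 45 * -1/2 = -45/2
b = r sin θ = 45 * -sqrt(3)/2 = -45*sqrt(3)/2
z = -45/2 - (45*sqrt(3)/2)i


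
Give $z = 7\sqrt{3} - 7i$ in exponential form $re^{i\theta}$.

r = |z| = sqrt((7*sqrt(3))^2 + (-7)^2) = sqrt(147 + 49) = sqrt(196) = 14
θ = arctan(b/a) = arctan(-7/12.1244) (quadrant-adjusted) = -30° = -π/6
z = 14e^(-i*π/6)


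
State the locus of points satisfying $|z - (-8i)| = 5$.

|z - z0| = r describes a circle centered at z0 with radius r
Here z0 = -8i and r = 5
Locus: Circle centered at (0, -8) with radius 5


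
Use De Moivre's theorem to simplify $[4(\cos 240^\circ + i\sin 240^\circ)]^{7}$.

By De Moivre: z^n = r^n(cos(nθ) + i sin(nθ))
= 4^7(cos(7*240°) + i sin(7*240°))
= 16384(cos 240° + i sin 240°)
= -8192 - 8192*sqrt(3)i


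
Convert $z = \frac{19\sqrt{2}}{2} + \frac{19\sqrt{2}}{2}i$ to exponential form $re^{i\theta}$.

r = |z| = sqrt((19*sqrt(2)/2)^2 + (19*sqrt(2)/2)^2) = sqrt(361/2 + 361/2) = sqrt(361) = 19
θ = arctan(b/a) = arctan(13.435/13.435) (quadrant-adjusted) = 45° = π/4
z = 19e^(i*π/4)


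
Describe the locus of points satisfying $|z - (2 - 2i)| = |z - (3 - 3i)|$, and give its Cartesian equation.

|z - z1| = |z - z2| means z is equidistant from z1 and z2,
i.e. the perpendicular bisector of the segment from (2, -2) to (3, -3) (midpoint (5/2, -5/2)).
With z = x + yi, square both sides:
(x - 2)^2 + (y - (-2))^2 = (x - 3)^2 + (y - (-3))^2
The x^2 and y^2 terms cancel: 2x + (-2)y = 18 - 8 = 10
Simplify: x - y = 5
Locus: Perpendicular bisector of the segment from (2, -2) to (3, -3): the line x - y = 5


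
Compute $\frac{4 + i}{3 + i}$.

Multiply numerator and denominator by conjugate (3 - i):
= (4 + i)(3 - i) / (3^2 + 1^2)
= (13 - i) / 10
= 13/10 - (1/10)i


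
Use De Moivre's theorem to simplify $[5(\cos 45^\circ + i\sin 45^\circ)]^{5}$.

By De Moivre: z^n = r^n(cos(nθ) + i sin(nθ))
= 5^5(cos(5*45°) + i sin(5*45°))
= 3125(cos 225° + i sin 225°)
= -3125*sqrt(2)/2 - (3125*sqrt(2)/2)i


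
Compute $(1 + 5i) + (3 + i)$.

(1 + 3) + (5 + 1)i = 4 + 6i


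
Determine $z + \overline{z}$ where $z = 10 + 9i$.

z + conjugate(z) = (a + bi) + (a - bi) = 2a
= 2 * 10 = 20


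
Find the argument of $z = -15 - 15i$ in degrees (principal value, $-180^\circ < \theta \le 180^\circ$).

θ = arctan(b/a) = arctan(-15/-15) (quadrant-adjusted) = -135°


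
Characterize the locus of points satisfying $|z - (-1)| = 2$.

|z - z0| = r describes a circle centered at z0 with radius r
Here z0 = -1 and r = 2
Locus: Circle centered at (-1, 0) with radius 2


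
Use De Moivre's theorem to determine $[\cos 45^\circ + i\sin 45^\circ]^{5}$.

By De Moivre: z^n = r^n(cos(nθ) + i sin(nθ))
= 1^5(cos(5*45°) + i sin(5*45°))
= 1(cos 225° + i sin 225°)
= -sqrt(2)/2 - (sqrt(2)/2)i


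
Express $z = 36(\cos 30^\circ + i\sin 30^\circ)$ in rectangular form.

a = r cos θ = 36 * sqrt(3)/2 = 18*sqrt(3)
b = r sin θ = 36 * 1/2 = 18
z = 18*sqrt(3) + 18i


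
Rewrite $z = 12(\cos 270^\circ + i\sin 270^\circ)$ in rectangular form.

a = r cos θ = 12 * 0 = 0
b = r sin θ = 12 * -1 = -12
z = -12i


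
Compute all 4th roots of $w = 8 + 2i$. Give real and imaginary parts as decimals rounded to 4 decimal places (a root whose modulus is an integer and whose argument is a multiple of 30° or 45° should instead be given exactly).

|w| = sqrt(68) ≈ 8.246211, arg(w) ≈ 14.036243°
Root modulus = sqrt(68)^(1/4) ≈ 1.694586
Root arguments: θ_k = (arg(w) + 360°k)/4 for k = 0, 1, ..., 3
Compute each root as (root modulus)(cos θ_k + i sin θ_k) using full-precision intermediates, then round to 4 decimal places.
Roots: 1.6914 + 0.1037i, -0.1037 + 1.6914i, -1.6914 - 0.1037i, 0.1037 - 1.6914i


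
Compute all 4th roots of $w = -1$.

|w| = 1, arg(w) = 180°
Root modulus = 1^(1/4) = 1
Root arguments: θ_k = (180° + 360°k)/4 for k = 0, 1, ..., 3
Roots: sqrt(2)/2 + (sqrt(2)/2)i, -sqrt(2)/2 + (sqrt(2)/2)i, -sqrt(2)/2 - (sqrt(2)/2)i, sqrt(2)/2 - (sqrt(2)/2)i


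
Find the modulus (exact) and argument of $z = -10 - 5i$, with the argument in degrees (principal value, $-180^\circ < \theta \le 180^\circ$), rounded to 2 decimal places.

|z| = sqrt((-10)^2 + (-5)^2) = sqrt(125)
arg(z) = arctan(b/a) = arctan(-5/-10) (quadrant-adjusted) = -153.43°


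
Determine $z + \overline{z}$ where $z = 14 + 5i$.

z + conjugate(z) = (a + bi) + (a - bi) = 2a
= 2 * 14 = 28


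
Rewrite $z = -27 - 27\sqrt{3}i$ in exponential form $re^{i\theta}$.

r = |z| = sqrt((-27)^2 + (-27*sqrt(3))^2) = sqrt(729 + 2187) = sqrt(2916) = 54
θ = arctan(b/a) = arctan(-46.7654/-27) (quadrant-adjusted) = -120° = -2π/3
z = 54e^(-i*2π/3)


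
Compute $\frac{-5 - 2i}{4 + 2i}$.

Multiply numerator and denominator by conjugate (4 - 2i):
= (-5 - 2i)(4 - 2i) / (4^2 + 2^2)
= (-24 + 2i) / 20
Divide through by 2: (-12 + i) / 10
= -6/5 + (1/10)i


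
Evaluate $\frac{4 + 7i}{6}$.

Divisor is real, so divide each part by 6:
= 2/3 + (7/6)i


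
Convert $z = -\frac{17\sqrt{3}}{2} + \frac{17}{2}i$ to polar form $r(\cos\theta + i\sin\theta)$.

r = |z| = sqrt(a^2 + b^2) = sqrt((-17*sqrt(3)/2)^2 + (17/2)^2) = sqrt(867/4 + 289/4) = sqrt(289) = 17
θ = arctan(b/a) = arctan(8.5/-14.7224) (quadrant-adjusted) = 150°
z = 17(cos 150° + i sin 150°)


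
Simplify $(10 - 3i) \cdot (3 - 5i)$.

(a1*a2 - b1*b2) + (a1*b2 + b1*a2)i
= (30 - 15) + (-50 + (-9))i
= 15 - 59i


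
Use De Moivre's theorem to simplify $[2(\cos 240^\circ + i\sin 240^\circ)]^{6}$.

By De Moivre: z^n = r^n(cos(nθ) + i sin(nθ))
= 2^6(cos(6*240°) + i sin(6*240°))
= 64(cos 0° + i sin 0°)
= 64


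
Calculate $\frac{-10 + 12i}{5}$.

Divisor is real, so divide each part by 5:
= -2 + (12/5)i


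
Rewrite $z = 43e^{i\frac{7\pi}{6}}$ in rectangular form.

a = r cos θ = 43 * -sqrt(3)/2 = -43*sqrt(3)/2
b = r sin θ = 43 * -1/2 = -43/2
z = -43*sqrt(3)/2 - (43/2)i


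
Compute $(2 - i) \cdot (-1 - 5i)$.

(a1*a2 - b1*b2) + (a1*b2 + b1*a2)i
= (-2 - 5) + (-10 + 1)i
= -7 - 9i


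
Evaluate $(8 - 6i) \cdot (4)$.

(a1*a2 - b1*b2) + (a1*b2 + b1*a2)i
= (32 - 0) + (0 + (-24))i
= 32 - 24i


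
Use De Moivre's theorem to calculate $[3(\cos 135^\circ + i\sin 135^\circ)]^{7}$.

By De Moivre: z^n = r^n(cos(nθ) + i sin(nθ))
= 3^7(cos(7*135°) + i sin(7*135°))
= 2187(cos 225° + i sin 225°)
= -2187*sqrt(2)/2 - (2187*sqrt(2)/2)i


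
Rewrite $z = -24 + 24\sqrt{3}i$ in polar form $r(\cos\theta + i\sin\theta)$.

r = |z| = sqrt(a^2 + b^2) = sqrt((-24)^2 + (24*sqrt(3))^2) = sqrt(576 + 1728) = sqrt(2304) = 48
θ = arctan(b/a) = arctan(41.5692/-24) (quadrant-adjusted) = 120°
z = 48(cos 120° + i sin 120°)


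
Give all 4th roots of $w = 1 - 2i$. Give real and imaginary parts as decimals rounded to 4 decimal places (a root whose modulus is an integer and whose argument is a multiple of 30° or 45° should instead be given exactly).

|w| = sqrt(5) ≈ 2.236068, arg(w) ≈ 296.565051°
Root modulus = sqrt(5)^(1/4) ≈ 1.222845
Root arguments: θ_k = (arg(w) + 360°k)/4 for k = 0, 1, ..., 3
Compute each root as (root modulus)(cos θ_k + i sin θ_k) using full-precision intermediates, then round to 4 decimal places.
Roots: 0.3342 + 1.1763i, -1.1763 + 0.3342i, -0.3342 - 1.1763i, 1.1763 - 0.3342i


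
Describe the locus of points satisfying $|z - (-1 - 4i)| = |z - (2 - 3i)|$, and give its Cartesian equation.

|z - z1| = |z - z2| means z is equidistant from z1 and z2,
i.e. the perpendicular bisector of the segment from (-1, -4) to (2, -3) (midpoint (1/2, -7/2)).
With z = x + yi, square both sides:
(x - (-1))^2 + (y - (-4))^2 = (x - 2)^2 + (y - (-3))^2
The x^2 and y^2 terms cancel: 6x + 2y = 13 - 17 = -4
Simplify: 3x + y = -2
Locus: Perpendicular bisector of the segment from (-1, -4) to (2, -3): the line 3x + y = -2


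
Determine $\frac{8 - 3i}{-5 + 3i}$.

Multiply numerator and denominator by conjugate (-5 - 3i):
= (8 - 3i)(-5 - 3i) / ((-5)^2 + 3^2)
= (-49 - 9i) / 34
= -49/34 - (9/34)i


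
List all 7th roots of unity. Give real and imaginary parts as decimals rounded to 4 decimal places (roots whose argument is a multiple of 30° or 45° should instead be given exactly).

ω_k = e^(2πik/7) = cos(2πk/7) + i sin(2πk/7) for k = 0, 1, ..., 6
Roots: 1, 0.6235 + 0.7818i, -0.2225 + 0.9749i, -0.9010 + 0.4339i, -0.9010 - 0.4339i, -0.2225 - 0.9749i, 0.6235 - 0.7818i


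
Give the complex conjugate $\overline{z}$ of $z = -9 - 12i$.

If z = a + bi, then conjugate(z) = a - bi
conjugate(-9 - 12i) = -9 + 12i


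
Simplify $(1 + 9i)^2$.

(a + bi)^2 = a^2 - b^2 + 2abi
= 1^2 - 9^2 + 2*1*9i
= -80 + 18i


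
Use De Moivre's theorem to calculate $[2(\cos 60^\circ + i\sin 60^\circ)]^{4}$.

By De Moivre: z^n = r^n(cos(nθ) + i sin(nθ))
= 2^4(cos(4*60°) + i sin(4*60°))
= 16(cos 240° + i sin 240°)
= -8 - 8*sqrt(3)i


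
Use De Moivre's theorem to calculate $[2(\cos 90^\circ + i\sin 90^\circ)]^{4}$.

By De Moivre: z^n = r^n(cos(nθ) + i sin(nθ))
= 2^4(cos(4*90°) + i sin(4*90°))
= 16(cos 0° + i sin 0°)
= 16


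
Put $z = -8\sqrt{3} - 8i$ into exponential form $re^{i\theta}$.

r = |z| = sqrt((-8*sqrt(3))^2 + (-8)^2) = sqrt(192 + 64) = sqrt(256) = 16
θ = arctan(b/a) = arctan(-8/-13.8564) (quadrant-adjusted) = -150° = -5π/6
z = 16e^(-i*5π/6)


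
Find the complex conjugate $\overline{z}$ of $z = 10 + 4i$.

If z = a + bi, then conjugate(z) = a - bi
conjugate(10 + 4i) = 10 - 4i


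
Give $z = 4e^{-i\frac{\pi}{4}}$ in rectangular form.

a = r cos θ = 4 * sqrt(2)/2 = 2*sqrt(2)
b = r sin θ = 4 * -sqrt(2)/2 = -2*sqrt(2)
z = 2*sqrt(2) - 2*sqrt(2)i


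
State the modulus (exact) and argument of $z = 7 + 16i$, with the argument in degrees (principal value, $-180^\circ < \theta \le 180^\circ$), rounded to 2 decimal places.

|z| = sqrt(7^2 + 16^2) = sqrt(305)
arg(z) = arctan(b/a) = arctan(16/7) (quadrant-adjusted) = 66.37°


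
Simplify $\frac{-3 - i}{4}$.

Divisor is real, so divide each part by 4:
= -3/4 - (1/4)i


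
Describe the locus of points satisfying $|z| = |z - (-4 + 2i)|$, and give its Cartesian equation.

|z - z1| = |z - z2| means z is equidistant from z1 and z2,
i.e. the perpendicular bisector of the segment from (0, 0) to (-4, 2) (midpoint (-2, 1)).
With z = x + yi, square both sides:
(x - 0)^2 + (y - 0)^2 = (x - (-4))^2 + (y - 2)^2
The x^2 and y^2 terms cancel: -8x + 4y = 20 - 0 = 20
Simplify: 2x - y = -5
Locus: Perpendicular bisector of the segment from (0, 0) to (-4, 2): the line 2x - y = -5


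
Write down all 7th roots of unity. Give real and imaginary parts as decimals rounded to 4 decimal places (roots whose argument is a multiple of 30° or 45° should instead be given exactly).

ω_k = e^(2πik/7) = cos(2πk/7) + i sin(2πk/7) for k = 0, 1, ..., 6
Roots: 1, 0.6235 + 0.7818i, -0.2225 + 0.9749i, -0.9010 + 0.4339i, -0.9010 - 0.4339i, -0.2225 - 0.9749i, 0.6235 - 0.7818i
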